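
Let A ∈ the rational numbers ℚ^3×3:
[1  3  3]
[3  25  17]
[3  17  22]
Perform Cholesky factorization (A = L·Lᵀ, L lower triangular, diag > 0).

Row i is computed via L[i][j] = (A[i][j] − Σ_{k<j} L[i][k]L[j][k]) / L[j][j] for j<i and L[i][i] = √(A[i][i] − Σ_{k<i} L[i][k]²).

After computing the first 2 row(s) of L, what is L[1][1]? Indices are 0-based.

Step 1: L[0][0] = √(1) = 1.
  L[1][0] = (3) / L[0][0] = 3.
Step 2: L[1][1] = √(16) = 4.

L[1][1] = 4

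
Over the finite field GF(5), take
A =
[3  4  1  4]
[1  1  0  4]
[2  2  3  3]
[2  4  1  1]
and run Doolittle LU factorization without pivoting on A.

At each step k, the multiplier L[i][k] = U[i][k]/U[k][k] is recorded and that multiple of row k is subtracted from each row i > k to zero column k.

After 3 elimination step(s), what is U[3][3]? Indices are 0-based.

[col 0] pivot 3
  R1 -= 2*R0 → (0, 3, 3, 1)  (L[1][0] := 2)
  R2 -= 4*R0 → (0, 1, 4, 2)  (L[2][0] := 4)
  R3 -= 4*R0 → (0, 3, 2, 0)  (L[3][0] := 4)
[col 1] pivot 3
  R2 -= 2*R1 → (0, 0, 3, 0)  (L[2][1] := 2)
  R3 -= 1*R1 → (0, 0, 4, 4)  (L[3][1] := 1)
[col 2] pivot 3
  R3 -= 3*R2 → (0, 0, 0, 4)  (L[3][2] := 3)

U[3][3] = 4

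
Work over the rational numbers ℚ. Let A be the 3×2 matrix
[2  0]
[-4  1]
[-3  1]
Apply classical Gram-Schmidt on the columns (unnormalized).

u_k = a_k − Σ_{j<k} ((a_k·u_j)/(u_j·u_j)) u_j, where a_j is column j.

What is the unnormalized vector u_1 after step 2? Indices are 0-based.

Step 1: u_0 = a_0 = (2, -4, -3).
Step 2: u_1 = a_1 − (-7/29)·u_0 = (14/29, 1/29, 8/29).

u_1 = (14/29, 1/29, 8/29)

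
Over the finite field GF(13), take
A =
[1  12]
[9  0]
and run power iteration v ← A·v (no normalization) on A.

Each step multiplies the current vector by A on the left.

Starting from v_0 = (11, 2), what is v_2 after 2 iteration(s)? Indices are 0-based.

v_0 = (11, 2).
v_1 = A·v_0 = (9, 8).
v_2 = A·v_1 = (1, 3).

v_2 = (1, 3)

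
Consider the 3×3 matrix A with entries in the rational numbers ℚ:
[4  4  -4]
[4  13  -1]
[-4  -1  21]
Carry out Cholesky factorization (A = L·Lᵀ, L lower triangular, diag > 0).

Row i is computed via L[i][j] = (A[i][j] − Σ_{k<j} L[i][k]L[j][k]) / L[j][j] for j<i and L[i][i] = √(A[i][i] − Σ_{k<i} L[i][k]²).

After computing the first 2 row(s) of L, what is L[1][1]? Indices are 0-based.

Step 1: L[0][0] = √(4) = 2.
  L[1][0] = (4) / L[0][0] = 2.
Step 2: L[1][1] = √(9) = 3.

L[1][1] = 3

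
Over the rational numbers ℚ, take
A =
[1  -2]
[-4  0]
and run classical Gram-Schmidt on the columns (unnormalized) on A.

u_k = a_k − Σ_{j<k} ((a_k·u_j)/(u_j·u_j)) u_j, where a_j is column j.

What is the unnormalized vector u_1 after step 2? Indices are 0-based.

Step 1: u_0 = a_0 = (1, -4).
Step 2: u_1 = a_1 − (-2/17)·u_0 = (-32/17, -8/17).

u_1 = (-32/17, -8/17)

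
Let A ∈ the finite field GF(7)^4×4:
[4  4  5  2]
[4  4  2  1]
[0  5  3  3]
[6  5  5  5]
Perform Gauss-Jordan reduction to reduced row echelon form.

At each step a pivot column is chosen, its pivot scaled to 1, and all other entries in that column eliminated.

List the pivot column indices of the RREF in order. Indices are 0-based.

pivot columns: 0, 1, 2, 3

[1] R0 /= 4  ⇒  (1, 1, 3, 4)
     R1 -= 4·R0  ⇒  (0, 0, 4, 6)
     R3 -= 6·R0  ⇒  (0, 6, 1, 2)
[2] R1 <-> R2
[2] R1 /= 5  ⇒  (0, 1, 2, 2)
     R0 -= 1·R1  ⇒  (1, 0, 1, 2)
     R3 -= 6·R1  ⇒  (0, 0, 3, 4)
[3] R2 /= 4  ⇒  (0, 0, 1, 5)
     R0 -= 1·R2  ⇒  (1, 0, 0, 4)
     R1 -= 2·R2  ⇒  (0, 1, 0, 6)
     R3 -= 3·R2  ⇒  (0, 0, 0, 3)
[4] R3 /= 3  ⇒  (0, 0, 0, 1)
     R0 -= 4·R3  ⇒  (1, 0, 0, 0)
     R1 -= 6·R3  ⇒  (0, 1, 0, 0)
     R2 -= 5·R3  ⇒  (0, 0, 1, 0)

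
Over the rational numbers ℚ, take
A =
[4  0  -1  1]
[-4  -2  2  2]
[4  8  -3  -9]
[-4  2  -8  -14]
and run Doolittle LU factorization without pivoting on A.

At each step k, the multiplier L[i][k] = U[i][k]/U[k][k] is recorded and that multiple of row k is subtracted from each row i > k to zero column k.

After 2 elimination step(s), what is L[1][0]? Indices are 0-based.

[col 0] pivot 4
  R1 -= -1*R0 → (0, -2, 1, 3)  (L[1][0] := -1)
  R2 -= 1*R0 → (0, 8, -2, -10)  (L[2][0] := 1)
  R3 -= -1*R0 → (0, 2, -9, -13)  (L[3][0] := -1)
[col 1] pivot -2
  R2 -= -4*R1 → (0, 0, 2, 2)  (L[2][1] := -4)
  R3 -= -1*R1 → (0, 0, -8, -10)  (L[3][1] := -1)

L[1][0] = -1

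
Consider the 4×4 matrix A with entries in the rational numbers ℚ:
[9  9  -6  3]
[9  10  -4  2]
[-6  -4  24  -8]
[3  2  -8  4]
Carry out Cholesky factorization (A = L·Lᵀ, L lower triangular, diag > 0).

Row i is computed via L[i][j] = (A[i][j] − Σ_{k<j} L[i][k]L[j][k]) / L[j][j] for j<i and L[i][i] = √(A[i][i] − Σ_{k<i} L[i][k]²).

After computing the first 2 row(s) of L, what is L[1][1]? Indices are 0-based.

L[1][1] = 1

Step 1: L[0][0] = √(9) = 3.
  L[1][0] = (9) / L[0][0] = 3.
Step 2: L[1][1] = √(1) = 1.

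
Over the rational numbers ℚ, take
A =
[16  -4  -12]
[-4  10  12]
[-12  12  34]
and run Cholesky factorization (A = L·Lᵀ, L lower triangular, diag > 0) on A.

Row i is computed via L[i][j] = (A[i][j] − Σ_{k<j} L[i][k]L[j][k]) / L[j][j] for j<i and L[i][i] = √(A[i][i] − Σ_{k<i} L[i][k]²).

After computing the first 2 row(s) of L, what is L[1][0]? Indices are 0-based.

Step 1: L[0][0] = √(16) = 4.
  L[1][0] = (-4) / L[0][0] = -1.
Step 2: L[1][1] = √(9) = 3.

L[1][0] = -1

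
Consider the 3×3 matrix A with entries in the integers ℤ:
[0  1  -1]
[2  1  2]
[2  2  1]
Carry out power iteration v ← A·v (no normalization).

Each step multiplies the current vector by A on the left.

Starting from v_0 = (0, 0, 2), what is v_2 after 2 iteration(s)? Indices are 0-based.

v_2 = (2, 4, 6)

v_0 = (0, 0, 2).
v_1 = A·v_0 = (-2, 4, 2).
v_2 = A·v_1 = (2, 4, 6).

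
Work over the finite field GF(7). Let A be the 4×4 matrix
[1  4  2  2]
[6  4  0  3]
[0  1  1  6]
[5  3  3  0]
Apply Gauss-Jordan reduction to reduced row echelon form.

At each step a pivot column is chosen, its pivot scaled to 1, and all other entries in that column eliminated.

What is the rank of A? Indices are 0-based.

rank = 4

step 1: normalize row 0 (÷1) = (1, 4, 2, 2)
  row 1: subtract 6×row0 = (0, 1, 2, 5)
  row 3: subtract 5×row0 = (0, 4, 0, 4)
step 2: normalize row 1 (÷1) = (0, 1, 2, 5)
  row 0: subtract 4×row1 = (1, 0, 1, 3)
  row 2: subtract 1×row1 = (0, 0, 6, 1)
  row 3: subtract 4×row1 = (0, 0, 6, 5)
step 3: normalize row 2 (÷6) = (0, 0, 1, 6)
  row 0: subtract 1×row2 = (1, 0, 0, 4)
  row 1: subtract 2×row2 = (0, 1, 0, 0)
  row 3: subtract 6×row2 = (0, 0, 0, 4)
step 4: normalize row 3 (÷4) = (0, 0, 0, 1)
  row 0: subtract 4×row3 = (1, 0, 0, 0)
  row 2: subtract 6×row3 = (0, 0, 1, 0)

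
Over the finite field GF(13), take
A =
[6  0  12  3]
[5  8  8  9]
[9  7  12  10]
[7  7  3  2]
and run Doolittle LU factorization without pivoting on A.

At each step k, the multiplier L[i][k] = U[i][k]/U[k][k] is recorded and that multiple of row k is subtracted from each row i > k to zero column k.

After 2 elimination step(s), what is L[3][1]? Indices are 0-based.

L[3][1] = 9

[col 0] pivot 6
  R1 -= 3*R0 → (0, 8, 11, 0)  (L[1][0] := 3)
  R2 -= 8*R0 → (0, 7, 7, 12)  (L[2][0] := 8)
  R3 -= 12*R0 → (0, 7, 2, 5)  (L[3][0] := 12)
[col 1] pivot 8
  R2 -= 9*R1 → (0, 0, 12, 12)  (L[2][1] := 9)
  R3 -= 9*R1 → (0, 0, 7, 5)  (L[3][1] := 9)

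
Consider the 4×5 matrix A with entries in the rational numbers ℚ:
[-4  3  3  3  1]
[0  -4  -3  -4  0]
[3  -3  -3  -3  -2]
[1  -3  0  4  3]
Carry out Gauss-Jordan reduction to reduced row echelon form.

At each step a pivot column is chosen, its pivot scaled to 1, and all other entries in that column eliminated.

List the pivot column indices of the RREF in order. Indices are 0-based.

step 1: normalize row 0 (÷-4) = (1, -3/4, -3/4, -3/4, -1/4)
  row 2: subtract 3×row0 = (0, -3/4, -3/4, -3/4, -5/4)
  row 3: subtract 1×row0 = (0, -9/4, 3/4, 19/4, 13/4)
step 2: normalize row 1 (÷-4) = (0, 1, 3/4, 1, 0)
  row 0: subtract -3/4×row1 = (1, 0, -3/16, 0, -1/4)
  row 2: subtract -3/4×row1 = (0, 0, -3/16, 0, -5/4)
  row 3: subtract -9/4×row1 = (0, 0, 39/16, 7, 13/4)
step 3: normalize row 2 (÷-3/16) = (0, 0, 1, 0, 20/3)
  row 0: subtract -3/16×row2 = (1, 0, 0, 0, 1)
  row 1: subtract 3/4×row2 = (0, 1, 0, 1, -5)
  row 3: subtract 39/16×row2 = (0, 0, 0, 7, -13)
step 4: normalize row 3 (÷7) = (0, 0, 0, 1, -13/7)
  row 1: subtract 1×row3 = (0, 1, 0, 0, -22/7)

pivot columns: 0, 1, 2, 3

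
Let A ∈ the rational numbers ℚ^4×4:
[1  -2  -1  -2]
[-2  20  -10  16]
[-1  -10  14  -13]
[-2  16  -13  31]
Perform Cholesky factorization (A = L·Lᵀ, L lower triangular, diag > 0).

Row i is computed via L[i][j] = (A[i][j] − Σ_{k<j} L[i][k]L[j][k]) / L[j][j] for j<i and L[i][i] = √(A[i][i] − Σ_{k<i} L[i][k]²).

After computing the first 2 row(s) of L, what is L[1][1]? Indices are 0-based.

Step 1: L[0][0] = √(1) = 1.
  L[1][0] = (-2) / L[0][0] = -2.
Step 2: L[1][1] = √(16) = 4.

L[1][1] = 4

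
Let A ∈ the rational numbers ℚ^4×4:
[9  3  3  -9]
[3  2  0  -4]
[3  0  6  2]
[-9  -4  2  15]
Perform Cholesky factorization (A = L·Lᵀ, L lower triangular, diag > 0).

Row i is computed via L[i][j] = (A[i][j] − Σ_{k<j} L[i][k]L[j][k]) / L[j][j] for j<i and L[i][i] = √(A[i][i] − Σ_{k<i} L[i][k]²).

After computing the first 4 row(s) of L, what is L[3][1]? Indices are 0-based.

Step 1: L[0][0] = √(9) = 3.
  L[1][0] = (3) / L[0][0] = 1.
Step 2: L[1][1] = √(1) = 1.
  L[2][0] = (3) / L[0][0] = 1.
  L[2][1] = (-1) / L[1][1] = -1.
Step 3: L[2][2] = √(4) = 2.
  L[3][0] = (-9) / L[0][0] = -3.
  L[3][1] = (-1) / L[1][1] = -1.
  L[3][2] = (4) / L[2][2] = 2.
Step 4: L[3][3] = √(1) = 1.

L[3][1] = -1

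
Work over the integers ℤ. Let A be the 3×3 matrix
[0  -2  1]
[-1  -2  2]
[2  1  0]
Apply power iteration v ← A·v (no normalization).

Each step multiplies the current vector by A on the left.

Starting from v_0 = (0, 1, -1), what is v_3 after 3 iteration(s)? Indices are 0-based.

v_3 = (-36, -55, 31)

v_0 = (0, 1, -1).
v_1 = A·v_0 = (-3, -4, 1).
v_2 = A·v_1 = (9, 13, -10).
v_3 = A·v_2 = (-36, -55, 31).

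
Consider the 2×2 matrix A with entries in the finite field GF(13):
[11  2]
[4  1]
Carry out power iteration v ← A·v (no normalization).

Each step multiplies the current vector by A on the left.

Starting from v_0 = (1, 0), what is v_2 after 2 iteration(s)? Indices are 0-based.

v_2 = (12, 9)

v_0 = (1, 0).
v_1 = A·v_0 = (11, 4).
v_2 = A·v_1 = (12, 9).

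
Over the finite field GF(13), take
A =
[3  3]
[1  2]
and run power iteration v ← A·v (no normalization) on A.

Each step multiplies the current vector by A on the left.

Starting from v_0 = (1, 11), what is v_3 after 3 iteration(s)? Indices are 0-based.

v_0 = (1, 11).
v_1 = A·v_0 = (10, 10).
v_2 = A·v_1 = (8, 4).
v_3 = A·v_2 = (10, 3).

v_3 = (10, 3)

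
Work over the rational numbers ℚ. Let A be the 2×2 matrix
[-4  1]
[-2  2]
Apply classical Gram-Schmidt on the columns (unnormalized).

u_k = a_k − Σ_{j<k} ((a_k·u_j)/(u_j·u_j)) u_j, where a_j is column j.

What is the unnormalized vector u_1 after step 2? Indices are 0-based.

u_1 = (-3/5, 6/5)

Step 1: u_0 = a_0 = (-4, -2).
Step 2: u_1 = a_1 − (-2/5)·u_0 = (-3/5, 6/5).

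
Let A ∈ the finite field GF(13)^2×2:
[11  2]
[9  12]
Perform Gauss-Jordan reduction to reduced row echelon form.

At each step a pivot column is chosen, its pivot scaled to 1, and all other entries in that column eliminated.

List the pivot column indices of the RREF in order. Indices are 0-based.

pivot columns: 0, 1

[1] R0 /= 11  ⇒  (1, 12)
     R1 -= 9·R0  ⇒  (0, 8)
[2] R1 /= 8  ⇒  (0, 1)
     R0 -= 12·R1  ⇒  (1, 0)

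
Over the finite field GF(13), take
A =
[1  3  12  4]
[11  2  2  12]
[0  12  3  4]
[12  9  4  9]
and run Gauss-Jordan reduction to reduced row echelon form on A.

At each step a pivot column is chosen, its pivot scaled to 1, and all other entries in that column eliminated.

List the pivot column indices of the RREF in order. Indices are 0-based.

pivot columns: 0, 1, 2, 3

step 1: normalize row 0 (÷1) = (1, 3, 12, 4)
  row 1: subtract 11×row0 = (0, 8, 0, 7)
  row 3: subtract 12×row0 = (0, 12, 3, 0)
step 2: normalize row 1 (÷8) = (0, 1, 0, 9)
  row 0: subtract 3×row1 = (1, 0, 12, 3)
  row 2: subtract 12×row1 = (0, 0, 3, 0)
  row 3: subtract 12×row1 = (0, 0, 3, 9)
step 3: normalize row 2 (÷3) = (0, 0, 1, 0)
  row 0: subtract 12×row2 = (1, 0, 0, 3)
  row 3: subtract 3×row2 = (0, 0, 0, 9)
step 4: normalize row 3 (÷9) = (0, 0, 0, 1)
  row 0: subtract 3×row3 = (1, 0, 0, 0)
  row 1: subtract 9×row3 = (0, 1, 0, 0)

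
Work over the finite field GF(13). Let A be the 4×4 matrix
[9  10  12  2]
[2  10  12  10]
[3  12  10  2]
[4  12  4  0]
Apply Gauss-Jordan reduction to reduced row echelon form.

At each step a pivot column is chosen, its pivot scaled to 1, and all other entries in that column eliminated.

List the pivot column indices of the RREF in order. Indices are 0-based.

pivot columns: 0, 1, 2, 3

pivot(0,0)=9: scale R0 → (1, 4, 10, 6)
  clear (1,0): R1 −= (2)R0 → (0, 2, 5, 11)
  clear (2,0): R2 −= (3)R0 → (0, 0, 6, 10)
  clear (3,0): R3 −= (4)R0 → (0, 9, 3, 2)
pivot(1,1)=2: scale R1 → (0, 1, 9, 12)
  clear (0,1): R0 −= (4)R1 → (1, 0, 0, 10)
  clear (3,1): R3 −= (9)R1 → (0, 0, 0, 11)
pivot(2,2)=6: scale R2 → (0, 0, 1, 6)
  clear (1,2): R1 −= (9)R2 → (0, 1, 0, 10)
pivot(3,3)=11: scale R3 → (0, 0, 0, 1)
  clear (0,3): R0 −= (10)R3 → (1, 0, 0, 0)
  clear (1,3): R1 −= (10)R3 → (0, 1, 0, 0)
  clear (2,3): R2 −= (6)R3 → (0, 0, 1, 0)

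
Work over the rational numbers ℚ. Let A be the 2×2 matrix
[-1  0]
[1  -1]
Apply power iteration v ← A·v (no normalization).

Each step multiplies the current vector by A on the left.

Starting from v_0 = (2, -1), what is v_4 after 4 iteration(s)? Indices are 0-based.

v_0 = (2, -1).
v_1 = A·v_0 = (-2, 3).
v_2 = A·v_1 = (2, -5).
v_3 = A·v_2 = (-2, 7).
v_4 = A·v_3 = (2, -9).

v_4 = (2, -9)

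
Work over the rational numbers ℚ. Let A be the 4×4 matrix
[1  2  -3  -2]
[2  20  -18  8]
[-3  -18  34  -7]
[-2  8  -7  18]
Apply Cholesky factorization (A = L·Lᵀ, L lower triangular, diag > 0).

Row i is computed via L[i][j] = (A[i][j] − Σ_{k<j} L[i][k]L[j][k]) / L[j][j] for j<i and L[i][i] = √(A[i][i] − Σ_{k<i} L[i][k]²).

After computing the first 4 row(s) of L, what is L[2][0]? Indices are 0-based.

Step 1: L[0][0] = √(1) = 1.
  L[1][0] = (2) / L[0][0] = 2.
Step 2: L[1][1] = √(16) = 4.
  L[2][0] = (-3) / L[0][0] = -3.
  L[2][1] = (-12) / L[1][1] = -3.
Step 3: L[2][2] = √(16) = 4.
  L[3][0] = (-2) / L[0][0] = -2.
  L[3][1] = (12) / L[1][1] = 3.
  L[3][2] = (-4) / L[2][2] = -1.
Step 4: L[3][3] = √(4) = 2.

L[2][0] = -3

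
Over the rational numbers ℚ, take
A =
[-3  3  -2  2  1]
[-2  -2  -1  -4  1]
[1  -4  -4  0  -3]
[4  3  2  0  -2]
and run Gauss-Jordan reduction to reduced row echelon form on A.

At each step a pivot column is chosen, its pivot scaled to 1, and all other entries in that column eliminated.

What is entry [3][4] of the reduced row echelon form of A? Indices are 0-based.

M[3][4] = 1/199

step 1: normalize row 0 (÷-3) = (1, -1, 2/3, -2/3, -1/3)
  row 1: subtract -2×row0 = (0, -4, 1/3, -16/3, 1/3)
  row 2: subtract 1×row0 = (0, -3, -14/3, 2/3, -8/3)
  row 3: subtract 4×row0 = (0, 7, -2/3, 8/3, -2/3)
step 2: normalize row 1 (÷-4) = (0, 1, -1/12, 4/3, -1/12)
  row 0: subtract -1×row1 = (1, 0, 7/12, 2/3, -5/12)
  row 2: subtract -3×row1 = (0, 0, -59/12, 14/3, -35/12)
  row 3: subtract 7×row1 = (0, 0, -1/12, -20/3, -1/12)
step 3: normalize row 2 (÷-59/12) = (0, 0, 1, -56/59, 35/59)
  row 0: subtract 7/12×row2 = (1, 0, 0, 72/59, -45/59)
  row 1: subtract -1/12×row2 = (0, 1, 0, 74/59, -2/59)
  row 3: subtract -1/12×row2 = (0, 0, 0, -398/59, -2/59)
step 4: normalize row 3 (÷-398/59) = (0, 0, 0, 1, 1/199)
  row 0: subtract 72/59×row3 = (1, 0, 0, 0, -153/199)
  row 1: subtract 74/59×row3 = (0, 1, 0, 0, -8/199)
  row 2: subtract -56/59×row3 = (0, 0, 1, 0, 119/199)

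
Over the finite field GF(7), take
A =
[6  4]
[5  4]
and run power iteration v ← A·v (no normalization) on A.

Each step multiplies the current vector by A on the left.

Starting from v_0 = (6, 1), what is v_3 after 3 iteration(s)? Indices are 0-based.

v_0 = (6, 1).
v_1 = A·v_0 = (5, 6).
v_2 = A·v_1 = (5, 0).
v_3 = A·v_2 = (2, 4).

v_3 = (2, 4)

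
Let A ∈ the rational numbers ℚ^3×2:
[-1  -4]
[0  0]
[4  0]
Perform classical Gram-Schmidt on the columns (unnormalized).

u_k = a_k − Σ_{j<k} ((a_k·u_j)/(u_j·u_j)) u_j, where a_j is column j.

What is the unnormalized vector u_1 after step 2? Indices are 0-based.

Step 1: u_0 = a_0 = (-1, 0, 4).
Step 2: u_1 = a_1 − (4/17)·u_0 = (-64/17, 0, -16/17).

u_1 = (-64/17, 0, -16/17)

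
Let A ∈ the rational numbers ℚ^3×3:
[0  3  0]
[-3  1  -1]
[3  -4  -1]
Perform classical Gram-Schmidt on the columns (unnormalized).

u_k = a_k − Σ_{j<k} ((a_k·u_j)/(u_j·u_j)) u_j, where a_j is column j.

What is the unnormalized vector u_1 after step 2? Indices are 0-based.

Step 1: u_0 = a_0 = (0, -3, 3).
Step 2: u_1 = a_1 − (-5/6)·u_0 = (3, -3/2, -3/2).

u_1 = (3, -3/2, -3/2)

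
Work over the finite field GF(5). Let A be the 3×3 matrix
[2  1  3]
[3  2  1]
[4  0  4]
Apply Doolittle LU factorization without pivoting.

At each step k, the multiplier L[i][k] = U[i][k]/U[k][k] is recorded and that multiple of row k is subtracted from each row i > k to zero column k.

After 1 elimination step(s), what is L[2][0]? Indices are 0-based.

L[2][0] = 2

Step 1: pivot at (0,0) is 2.
  row1 ← row1 − (4)·row0  ⇒  L[1][0]=4, U row1=(0, 3, 4)
  row2 ← row2 − (2)·row0  ⇒  L[2][0]=2, U row2=(0, 3, 3)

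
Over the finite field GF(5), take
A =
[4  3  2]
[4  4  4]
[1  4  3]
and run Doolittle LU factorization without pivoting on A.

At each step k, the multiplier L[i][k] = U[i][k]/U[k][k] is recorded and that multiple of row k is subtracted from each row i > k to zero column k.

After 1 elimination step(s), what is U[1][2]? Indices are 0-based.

U[1][2] = 2

[col 0] pivot 4
  R1 -= 1*R0 → (0, 1, 2)  (L[1][0] := 1)
  R2 -= 4*R0 → (0, 2, 0)  (L[2][0] := 4)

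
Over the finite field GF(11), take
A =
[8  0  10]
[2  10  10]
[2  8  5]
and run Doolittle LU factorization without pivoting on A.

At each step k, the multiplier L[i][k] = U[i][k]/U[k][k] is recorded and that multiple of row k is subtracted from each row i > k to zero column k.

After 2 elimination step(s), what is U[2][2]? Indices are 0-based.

[col 0] pivot 8
  R1 -= 3*R0 → (0, 10, 2)  (L[1][0] := 3)
  R2 -= 3*R0 → (0, 8, 8)  (L[2][0] := 3)
[col 1] pivot 10
  R2 -= 3*R1 → (0, 0, 2)  (L[2][1] := 3)

U[2][2] = 2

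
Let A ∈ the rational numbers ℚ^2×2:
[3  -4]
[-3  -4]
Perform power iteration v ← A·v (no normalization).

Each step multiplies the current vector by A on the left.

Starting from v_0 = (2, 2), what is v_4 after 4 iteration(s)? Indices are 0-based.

v_0 = (2, 2).
v_1 = A·v_0 = (-2, -14).
v_2 = A·v_1 = (50, 62).
v_3 = A·v_2 = (-98, -398).
v_4 = A·v_3 = (1298, 1886).

v_4 = (1298, 1886)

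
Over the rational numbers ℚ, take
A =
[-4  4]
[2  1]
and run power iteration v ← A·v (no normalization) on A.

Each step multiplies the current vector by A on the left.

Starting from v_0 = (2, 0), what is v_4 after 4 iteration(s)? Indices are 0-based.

v_4 = (1296, -396)

v_0 = (2, 0).
v_1 = A·v_0 = (-8, 4).
v_2 = A·v_1 = (48, -12).
v_3 = A·v_2 = (-240, 84).
v_4 = A·v_3 = (1296, -396).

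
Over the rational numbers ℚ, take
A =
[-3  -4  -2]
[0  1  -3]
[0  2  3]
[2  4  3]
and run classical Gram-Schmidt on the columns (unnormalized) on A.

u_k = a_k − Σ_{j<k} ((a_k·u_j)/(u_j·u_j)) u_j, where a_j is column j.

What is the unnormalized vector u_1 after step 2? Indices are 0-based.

Step 1: u_0 = a_0 = (-3, 0, 0, 2).
Step 2: u_1 = a_1 − (20/13)·u_0 = (8/13, 1, 2, 12/13).

u_1 = (8/13, 1, 2, 12/13)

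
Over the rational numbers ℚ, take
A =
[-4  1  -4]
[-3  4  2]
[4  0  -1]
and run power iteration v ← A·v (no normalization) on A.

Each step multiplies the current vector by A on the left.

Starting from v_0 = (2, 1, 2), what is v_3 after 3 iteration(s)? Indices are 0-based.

v_0 = (2, 1, 2).
v_1 = A·v_0 = (-15, 2, 6).
v_2 = A·v_1 = (38, 65, -66).
v_3 = A·v_2 = (177, 14, 218).

v_3 = (177, 14, 218)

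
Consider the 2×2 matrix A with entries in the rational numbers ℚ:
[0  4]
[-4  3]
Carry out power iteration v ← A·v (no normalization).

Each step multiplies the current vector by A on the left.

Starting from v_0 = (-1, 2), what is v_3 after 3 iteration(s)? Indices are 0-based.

v_0 = (-1, 2).
v_1 = A·v_0 = (8, 10).
v_2 = A·v_1 = (40, -2).
v_3 = A·v_2 = (-8, -166).

v_3 = (-8, -166)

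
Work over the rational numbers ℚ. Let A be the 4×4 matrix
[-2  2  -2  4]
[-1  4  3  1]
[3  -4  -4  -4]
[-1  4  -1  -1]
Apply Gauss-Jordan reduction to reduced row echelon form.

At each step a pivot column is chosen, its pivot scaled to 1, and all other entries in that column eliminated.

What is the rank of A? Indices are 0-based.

rank = 4

[1] R0 /= -2  ⇒  (1, -1, 1, -2)
     R1 -= -1·R0  ⇒  (0, 3, 4, -1)
     R2 -= 3·R0  ⇒  (0, -1, -7, 2)
     R3 -= -1·R0  ⇒  (0, 3, 0, -3)
[2] R1 /= 3  ⇒  (0, 1, 4/3, -1/3)
     R0 -= -1·R1  ⇒  (1, 0, 7/3, -7/3)
     R2 -= -1·R1  ⇒  (0, 0, -17/3, 5/3)
     R3 -= 3·R1  ⇒  (0, 0, -4, -2)
[3] R2 /= -17/3  ⇒  (0, 0, 1, -5/17)
     R0 -= 7/3·R2  ⇒  (1, 0, 0, -28/17)
     R1 -= 4/3·R2  ⇒  (0, 1, 0, 1/17)
     R3 -= -4·R2  ⇒  (0, 0, 0, -54/17)
[4] R3 /= -54/17  ⇒  (0, 0, 0, 1)
     R0 -= -28/17·R3  ⇒  (1, 0, 0, 0)
     R1 -= 1/17·R3  ⇒  (0, 1, 0, 0)
     R2 -= -5/17·R3  ⇒  (0, 0, 1, 0)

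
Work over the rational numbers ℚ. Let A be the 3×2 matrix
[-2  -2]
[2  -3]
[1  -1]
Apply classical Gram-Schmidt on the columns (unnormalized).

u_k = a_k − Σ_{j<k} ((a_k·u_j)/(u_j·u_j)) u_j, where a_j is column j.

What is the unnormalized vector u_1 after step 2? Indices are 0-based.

Step 1: u_0 = a_0 = (-2, 2, 1).
Step 2: u_1 = a_1 − (-1/3)·u_0 = (-8/3, -7/3, -2/3).

u_1 = (-8/3, -7/3, -2/3)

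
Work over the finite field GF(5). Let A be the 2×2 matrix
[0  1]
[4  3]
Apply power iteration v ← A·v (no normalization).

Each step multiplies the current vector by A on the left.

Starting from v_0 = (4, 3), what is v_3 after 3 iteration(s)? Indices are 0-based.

v_3 = (2, 1)

v_0 = (4, 3).
v_1 = A·v_0 = (3, 0).
v_2 = A·v_1 = (0, 2).
v_3 = A·v_2 = (2, 1).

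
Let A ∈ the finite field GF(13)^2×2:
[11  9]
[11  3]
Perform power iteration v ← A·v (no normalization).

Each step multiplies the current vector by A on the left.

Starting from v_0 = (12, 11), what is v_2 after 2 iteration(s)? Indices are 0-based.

v_0 = (12, 11).
v_1 = A·v_0 = (10, 9).
v_2 = A·v_1 = (9, 7).

v_2 = (9, 7)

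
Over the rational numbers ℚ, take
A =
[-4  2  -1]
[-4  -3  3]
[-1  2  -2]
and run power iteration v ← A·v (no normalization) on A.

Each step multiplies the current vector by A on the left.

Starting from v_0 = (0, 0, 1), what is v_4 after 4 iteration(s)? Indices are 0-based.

v_0 = (0, 0, 1).
v_1 = A·v_0 = (-1, 3, -2).
v_2 = A·v_1 = (12, -11, 11).
v_3 = A·v_2 = (-81, 18, -56).
v_4 = A·v_3 = (416, 102, 229).

v_4 = (416, 102, 229)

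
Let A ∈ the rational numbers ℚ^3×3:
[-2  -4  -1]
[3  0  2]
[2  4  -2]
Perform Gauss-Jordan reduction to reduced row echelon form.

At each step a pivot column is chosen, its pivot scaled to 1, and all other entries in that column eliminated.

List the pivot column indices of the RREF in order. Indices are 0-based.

[1] R0 /= -2  ⇒  (1, 2, 1/2)
     R1 -= 3·R0  ⇒  (0, -6, 1/2)
     R2 -= 2·R0  ⇒  (0, 0, -3)
[2] R1 /= -6  ⇒  (0, 1, -1/12)
     R0 -= 2·R1  ⇒  (1, 0, 2/3)
[3] R2 /= -3  ⇒  (0, 0, 1)
     R0 -= 2/3·R2  ⇒  (1, 0, 0)
     R1 -= -1/12·R2  ⇒  (0, 1, 0)

pivot columns: 0, 1, 2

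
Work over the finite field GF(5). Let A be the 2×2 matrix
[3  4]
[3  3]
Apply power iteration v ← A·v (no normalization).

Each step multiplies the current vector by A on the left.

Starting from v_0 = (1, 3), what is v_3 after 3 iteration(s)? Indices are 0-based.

v_3 = (3, 2)

v_0 = (1, 3).
v_1 = A·v_0 = (0, 2).
v_2 = A·v_1 = (3, 1).
v_3 = A·v_2 = (3, 2).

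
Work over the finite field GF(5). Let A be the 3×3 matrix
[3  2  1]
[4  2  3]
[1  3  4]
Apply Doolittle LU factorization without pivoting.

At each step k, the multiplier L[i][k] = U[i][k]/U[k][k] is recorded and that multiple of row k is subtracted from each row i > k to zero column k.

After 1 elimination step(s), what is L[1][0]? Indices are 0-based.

L[1][0] = 3

k=0: U[0][0]=3
  eliminate (1,0): mult=3, new row 1: (0, 1, 0); set L[1][0]=3
  eliminate (2,0): mult=2, new row 2: (0, 4, 2); set L[2][0]=2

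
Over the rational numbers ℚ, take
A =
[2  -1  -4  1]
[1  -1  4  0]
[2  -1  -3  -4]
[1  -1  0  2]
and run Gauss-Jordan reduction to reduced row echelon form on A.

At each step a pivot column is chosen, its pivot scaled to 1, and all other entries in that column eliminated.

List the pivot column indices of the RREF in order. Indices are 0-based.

pivot columns: 0, 1, 2, 3

pivot(0,0)=2: scale R0 → (1, -1/2, -2, 1/2)
  clear (1,0): R1 −= (1)R0 → (0, -1/2, 6, -1/2)
  clear (2,0): R2 −= (2)R0 → (0, 0, 1, -5)
  clear (3,0): R3 −= (1)R0 → (0, -1/2, 2, 3/2)
pivot(1,1)=-1/2: scale R1 → (0, 1, -12, 1)
  clear (0,1): R0 −= (-1/2)R1 → (1, 0, -8, 1)
  clear (3,1): R3 −= (-1/2)R1 → (0, 0, -4, 2)
pivot(2,2)=1: scale R2 → (0, 0, 1, -5)
  clear (0,2): R0 −= (-8)R2 → (1, 0, 0, -39)
  clear (1,2): R1 −= (-12)R2 → (0, 1, 0, -59)
  clear (3,2): R3 −= (-4)R2 → (0, 0, 0, -18)
pivot(3,3)=-18: scale R3 → (0, 0, 0, 1)
  clear (0,3): R0 −= (-39)R3 → (1, 0, 0, 0)
  clear (1,3): R1 −= (-59)R3 → (0, 1, 0, 0)
  clear (2,3): R2 −= (-5)R3 → (0, 0, 1, 0)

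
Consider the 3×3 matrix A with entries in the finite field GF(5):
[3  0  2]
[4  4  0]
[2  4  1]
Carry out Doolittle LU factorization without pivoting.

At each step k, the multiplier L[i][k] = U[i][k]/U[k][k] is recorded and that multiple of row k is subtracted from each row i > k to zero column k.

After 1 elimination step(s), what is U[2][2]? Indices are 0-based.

[col 0] pivot 3
  R1 -= 3*R0 → (0, 4, 4)  (L[1][0] := 3)
  R2 -= 4*R0 → (0, 4, 3)  (L[2][0] := 4)

U[2][2] = 3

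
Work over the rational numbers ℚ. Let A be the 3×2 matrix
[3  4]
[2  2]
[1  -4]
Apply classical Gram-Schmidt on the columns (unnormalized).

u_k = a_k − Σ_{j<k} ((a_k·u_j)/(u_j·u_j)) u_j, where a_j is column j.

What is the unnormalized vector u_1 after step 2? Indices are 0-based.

u_1 = (10/7, 2/7, -34/7)

Step 1: u_0 = a_0 = (3, 2, 1).
Step 2: u_1 = a_1 − (6/7)·u_0 = (10/7, 2/7, -34/7).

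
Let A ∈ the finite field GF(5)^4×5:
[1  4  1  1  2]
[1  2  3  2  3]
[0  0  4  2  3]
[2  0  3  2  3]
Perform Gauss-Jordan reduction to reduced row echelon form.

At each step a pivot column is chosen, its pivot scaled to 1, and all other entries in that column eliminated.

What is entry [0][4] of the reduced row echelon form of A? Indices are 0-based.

pivot(0,0)=1: scale R0 → (1, 4, 1, 1, 2)
  clear (1,0): R1 −= (1)R0 → (0, 3, 2, 1, 1)
  clear (3,0): R3 −= (2)R0 → (0, 2, 1, 0, 4)
pivot(1,1)=3: scale R1 → (0, 1, 4, 2, 2)
  clear (0,1): R0 −= (4)R1 → (1, 0, 0, 3, 4)
  clear (3,1): R3 −= (2)R1 → (0, 0, 3, 1, 0)
pivot(2,2)=4: scale R2 → (0, 0, 1, 3, 2)
  clear (1,2): R1 −= (4)R2 → (0, 1, 0, 0, 4)
  clear (3,2): R3 −= (3)R2 → (0, 0, 0, 2, 4)
pivot(3,3)=2: scale R3 → (0, 0, 0, 1, 2)
  clear (0,3): R0 −= (3)R3 → (1, 0, 0, 0, 3)
  clear (2,3): R2 −= (3)R3 → (0, 0, 1, 0, 1)

M[0][4] = 3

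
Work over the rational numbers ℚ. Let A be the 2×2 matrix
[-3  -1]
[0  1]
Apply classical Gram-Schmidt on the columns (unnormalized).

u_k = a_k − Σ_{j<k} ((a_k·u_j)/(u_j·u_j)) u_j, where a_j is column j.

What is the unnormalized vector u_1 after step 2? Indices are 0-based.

u_1 = (0, 1)

Step 1: u_0 = a_0 = (-3, 0).
Step 2: u_1 = a_1 − (1/3)·u_0 = (0, 1).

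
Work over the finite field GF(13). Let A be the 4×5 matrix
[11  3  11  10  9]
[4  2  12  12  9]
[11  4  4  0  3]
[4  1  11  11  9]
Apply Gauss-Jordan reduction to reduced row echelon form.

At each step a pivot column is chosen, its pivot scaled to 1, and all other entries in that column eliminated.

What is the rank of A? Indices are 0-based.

[1] R0 /= 11  ⇒  (1, 5, 1, 8, 2)
     R1 -= 4·R0  ⇒  (0, 8, 8, 6, 1)
     R2 -= 11·R0  ⇒  (0, 1, 6, 3, 7)
     R3 -= 4·R0  ⇒  (0, 7, 7, 5, 1)
[2] R1 /= 8  ⇒  (0, 1, 1, 4, 5)
     R0 -= 5·R1  ⇒  (1, 0, 9, 1, 3)
     R2 -= 1·R1  ⇒  (0, 0, 5, 12, 2)
     R3 -= 7·R1  ⇒  (0, 0, 0, 3, 5)
[3] R2 /= 5  ⇒  (0, 0, 1, 5, 3)
     R0 -= 9·R2  ⇒  (1, 0, 0, 8, 2)
     R1 -= 1·R2  ⇒  (0, 1, 0, 12, 2)
[4] R3 /= 3  ⇒  (0, 0, 0, 1, 6)
     R0 -= 8·R3  ⇒  (1, 0, 0, 0, 6)
     R1 -= 12·R3  ⇒  (0, 1, 0, 0, 8)
     R2 -= 5·R3  ⇒  (0, 0, 1, 0, 12)

rank = 4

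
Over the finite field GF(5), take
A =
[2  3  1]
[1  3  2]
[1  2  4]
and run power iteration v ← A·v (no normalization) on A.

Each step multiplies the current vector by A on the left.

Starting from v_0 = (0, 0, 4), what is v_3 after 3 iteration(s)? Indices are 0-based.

v_3 = (0, 1, 4)

v_0 = (0, 0, 4).
v_1 = A·v_0 = (4, 3, 1).
v_2 = A·v_1 = (3, 0, 4).
v_3 = A·v_2 = (0, 1, 4).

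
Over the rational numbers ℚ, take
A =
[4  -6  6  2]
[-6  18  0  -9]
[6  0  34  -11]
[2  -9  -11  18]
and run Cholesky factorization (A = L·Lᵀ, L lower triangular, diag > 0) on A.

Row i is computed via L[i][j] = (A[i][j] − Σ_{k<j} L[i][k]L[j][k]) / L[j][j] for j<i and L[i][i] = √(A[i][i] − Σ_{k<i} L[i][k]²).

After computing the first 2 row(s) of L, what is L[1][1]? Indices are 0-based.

Step 1: L[0][0] = √(4) = 2.
  L[1][0] = (-6) / L[0][0] = -3.
Step 2: L[1][1] = √(9) = 3.

L[1][1] = 3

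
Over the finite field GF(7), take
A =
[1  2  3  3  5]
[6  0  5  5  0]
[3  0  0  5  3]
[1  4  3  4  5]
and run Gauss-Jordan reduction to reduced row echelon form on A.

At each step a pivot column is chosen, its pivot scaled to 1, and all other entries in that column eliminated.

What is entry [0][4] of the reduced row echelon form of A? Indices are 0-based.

M[0][4] = 0

pivot(0,0)=1: scale R0 → (1, 2, 3, 3, 5)
  clear (1,0): R1 −= (6)R0 → (0, 2, 1, 1, 5)
  clear (2,0): R2 −= (3)R0 → (0, 1, 5, 3, 2)
  clear (3,0): R3 −= (1)R0 → (0, 2, 0, 1, 0)
pivot(1,1)=2: scale R1 → (0, 1, 4, 4, 6)
  clear (0,1): R0 −= (2)R1 → (1, 0, 2, 2, 0)
  clear (2,1): R2 −= (1)R1 → (0, 0, 1, 6, 3)
  clear (3,1): R3 −= (2)R1 → (0, 0, 6, 0, 2)
pivot(2,2)=1: scale R2 → (0, 0, 1, 6, 3)
  clear (0,2): R0 −= (2)R2 → (1, 0, 0, 4, 1)
  clear (1,2): R1 −= (4)R2 → (0, 1, 0, 1, 1)
  clear (3,2): R3 −= (6)R2 → (0, 0, 0, 6, 5)
pivot(3,3)=6: scale R3 → (0, 0, 0, 1, 2)
  clear (0,3): R0 −= (4)R3 → (1, 0, 0, 0, 0)
  clear (1,3): R1 −= (1)R3 → (0, 1, 0, 0, 6)
  clear (2,3): R2 −= (6)R3 → (0, 0, 1, 0, 5)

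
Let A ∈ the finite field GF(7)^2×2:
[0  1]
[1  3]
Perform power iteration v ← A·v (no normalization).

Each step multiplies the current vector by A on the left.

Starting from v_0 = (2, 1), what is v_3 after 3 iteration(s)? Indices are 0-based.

v_0 = (2, 1).
v_1 = A·v_0 = (1, 5).
v_2 = A·v_1 = (5, 2).
v_3 = A·v_2 = (2, 4).

v_3 = (2, 4)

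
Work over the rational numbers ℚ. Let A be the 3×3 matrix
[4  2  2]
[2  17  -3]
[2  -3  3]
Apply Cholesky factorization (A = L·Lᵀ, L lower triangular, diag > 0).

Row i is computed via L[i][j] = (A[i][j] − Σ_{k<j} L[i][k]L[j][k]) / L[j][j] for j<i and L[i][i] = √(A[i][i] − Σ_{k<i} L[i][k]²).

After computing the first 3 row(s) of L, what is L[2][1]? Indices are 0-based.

L[2][1] = -1

Step 1: L[0][0] = √(4) = 2.
  L[1][0] = (2) / L[0][0] = 1.
Step 2: L[1][1] = √(16) = 4.
  L[2][0] = (2) / L[0][0] = 1.
  L[2][1] = (-4) / L[1][1] = -1.
Step 3: L[2][2] = √(1) = 1.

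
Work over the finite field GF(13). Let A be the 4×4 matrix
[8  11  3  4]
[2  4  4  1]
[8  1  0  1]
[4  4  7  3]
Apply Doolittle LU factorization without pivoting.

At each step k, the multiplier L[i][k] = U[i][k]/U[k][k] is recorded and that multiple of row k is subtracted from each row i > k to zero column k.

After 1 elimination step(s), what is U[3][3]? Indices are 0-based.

k=0: U[0][0]=8
  eliminate (1,0): mult=10, new row 1: (0, 11, 0, 0); set L[1][0]=10
  eliminate (2,0): mult=1, new row 2: (0, 3, 10, 10); set L[2][0]=1
  eliminate (3,0): mult=7, new row 3: (0, 5, 12, 1); set L[3][0]=7

U[3][3] = 1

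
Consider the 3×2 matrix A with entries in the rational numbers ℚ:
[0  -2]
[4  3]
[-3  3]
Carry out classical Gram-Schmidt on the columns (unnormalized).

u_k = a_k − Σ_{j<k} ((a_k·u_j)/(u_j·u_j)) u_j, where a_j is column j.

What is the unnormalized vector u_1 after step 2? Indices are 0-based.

Step 1: u_0 = a_0 = (0, 4, -3).
Step 2: u_1 = a_1 − (3/25)·u_0 = (-2, 63/25, 84/25).

u_1 = (-2, 63/25, 84/25)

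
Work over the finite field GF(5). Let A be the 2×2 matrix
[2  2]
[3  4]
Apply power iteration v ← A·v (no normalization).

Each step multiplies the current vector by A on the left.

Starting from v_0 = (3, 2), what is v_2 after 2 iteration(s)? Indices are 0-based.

v_0 = (3, 2).
v_1 = A·v_0 = (0, 2).
v_2 = A·v_1 = (4, 3).

v_2 = (4, 3)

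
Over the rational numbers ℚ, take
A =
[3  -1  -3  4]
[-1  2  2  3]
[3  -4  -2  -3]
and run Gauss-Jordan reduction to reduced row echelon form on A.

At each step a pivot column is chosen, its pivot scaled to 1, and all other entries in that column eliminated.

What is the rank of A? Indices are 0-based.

rank = 3

[1] R0 /= 3  ⇒  (1, -1/3, -1, 4/3)
     R1 -= -1·R0  ⇒  (0, 5/3, 1, 13/3)
     R2 -= 3·R0  ⇒  (0, -3, 1, -7)
[2] R1 /= 5/3  ⇒  (0, 1, 3/5, 13/5)
     R0 -= -1/3·R1  ⇒  (1, 0, -4/5, 11/5)
     R2 -= -3·R1  ⇒  (0, 0, 14/5, 4/5)
[3] R2 /= 14/5  ⇒  (0, 0, 1, 2/7)
     R0 -= -4/5·R2  ⇒  (1, 0, 0, 17/7)
     R1 -= 3/5·R2  ⇒  (0, 1, 0, 17/7)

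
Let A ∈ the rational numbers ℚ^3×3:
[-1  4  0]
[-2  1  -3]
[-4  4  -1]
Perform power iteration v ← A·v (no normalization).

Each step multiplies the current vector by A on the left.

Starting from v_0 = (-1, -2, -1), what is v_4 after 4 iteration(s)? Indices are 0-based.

v_4 = (-649, -266, -889)

v_0 = (-1, -2, -1).
v_1 = A·v_0 = (-7, 3, -3).
v_2 = A·v_1 = (19, 26, 43).
v_3 = A·v_2 = (85, -141, -15).
v_4 = A·v_3 = (-649, -266, -889).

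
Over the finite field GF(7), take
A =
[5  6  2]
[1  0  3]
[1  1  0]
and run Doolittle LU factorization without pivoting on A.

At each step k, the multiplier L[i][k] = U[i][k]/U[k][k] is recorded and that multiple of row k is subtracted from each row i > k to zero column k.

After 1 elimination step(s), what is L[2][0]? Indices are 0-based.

L[2][0] = 3

k=0: U[0][0]=5
  eliminate (1,0): mult=3, new row 1: (0, 3, 4); set L[1][0]=3
  eliminate (2,0): mult=3, new row 2: (0, 4, 1); set L[2][0]=3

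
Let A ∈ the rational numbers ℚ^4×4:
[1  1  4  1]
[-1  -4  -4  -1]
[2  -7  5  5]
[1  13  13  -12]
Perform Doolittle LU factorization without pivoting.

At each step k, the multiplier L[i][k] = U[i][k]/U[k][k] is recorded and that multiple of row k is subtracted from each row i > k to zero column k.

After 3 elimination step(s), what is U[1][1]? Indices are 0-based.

U[1][1] = -3

k=0: U[0][0]=1
  eliminate (1,0): mult=-1, new row 1: (0, -3, 0, 0); set L[1][0]=-1
  eliminate (2,0): mult=2, new row 2: (0, -9, -3, 3); set L[2][0]=2
  eliminate (3,0): mult=1, new row 3: (0, 12, 9, -13); set L[3][0]=1
k=1: U[1][1]=-3
  eliminate (2,1): mult=3, new row 2: (0, 0, -3, 3); set L[2][1]=3
  eliminate (3,1): mult=-4, new row 3: (0, 0, 9, -13); set L[3][1]=-4
k=2: U[2][2]=-3
  eliminate (3,2): mult=-3, new row 3: (0, 0, 0, -4); set L[3][2]=-3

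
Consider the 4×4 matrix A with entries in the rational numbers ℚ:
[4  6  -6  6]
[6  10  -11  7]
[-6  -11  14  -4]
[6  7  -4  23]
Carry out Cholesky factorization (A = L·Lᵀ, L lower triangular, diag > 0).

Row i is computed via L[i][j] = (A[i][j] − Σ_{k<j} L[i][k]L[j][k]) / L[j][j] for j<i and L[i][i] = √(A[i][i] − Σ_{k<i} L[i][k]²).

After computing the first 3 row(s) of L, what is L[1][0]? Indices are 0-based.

Step 1: L[0][0] = √(4) = 2.
  L[1][0] = (6) / L[0][0] = 3.
Step 2: L[1][1] = √(1) = 1.
  L[2][0] = (-6) / L[0][0] = -3.
  L[2][1] = (-2) / L[1][1] = -2.
Step 3: L[2][2] = √(1) = 1.

L[1][0] = 3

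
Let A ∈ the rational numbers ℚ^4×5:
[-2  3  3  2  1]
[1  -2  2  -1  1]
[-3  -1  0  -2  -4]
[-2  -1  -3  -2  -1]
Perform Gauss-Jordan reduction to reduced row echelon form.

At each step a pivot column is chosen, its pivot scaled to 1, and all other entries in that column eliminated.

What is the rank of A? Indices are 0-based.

step 1: normalize row 0 (÷-2) = (1, -3/2, -3/2, -1, -1/2)
  row 1: subtract 1×row0 = (0, -1/2, 7/2, 0, 3/2)
  row 2: subtract -3×row0 = (0, -11/2, -9/2, -5, -11/2)
  row 3: subtract -2×row0 = (0, -4, -6, -4, -2)
step 2: normalize row 1 (÷-1/2) = (0, 1, -7, 0, -3)
  row 0: subtract -3/2×row1 = (1, 0, -12, -1, -5)
  row 2: subtract -11/2×row1 = (0, 0, -43, -5, -22)
  row 3: subtract -4×row1 = (0, 0, -34, -4, -14)
step 3: normalize row 2 (÷-43) = (0, 0, 1, 5/43, 22/43)
  row 0: subtract -12×row2 = (1, 0, 0, 17/43, 49/43)
  row 1: subtract -7×row2 = (0, 1, 0, 35/43, 25/43)
  row 3: subtract -34×row2 = (0, 0, 0, -2/43, 146/43)
step 4: normalize row 3 (÷-2/43) = (0, 0, 0, 1, -73)
  row 0: subtract 17/43×row3 = (1, 0, 0, 0, 30)
  row 1: subtract 35/43×row3 = (0, 1, 0, 0, 60)
  row 2: subtract 5/43×row3 = (0, 0, 1, 0, 9)

rank = 4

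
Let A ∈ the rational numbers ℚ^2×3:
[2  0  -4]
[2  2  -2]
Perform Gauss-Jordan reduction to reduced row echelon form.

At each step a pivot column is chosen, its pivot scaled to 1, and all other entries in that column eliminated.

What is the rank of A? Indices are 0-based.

rank = 2

[1] R0 /= 2  ⇒  (1, 0, -2)
     R1 -= 2·R0  ⇒  (0, 2, 2)
[2] R1 /= 2  ⇒  (0, 1, 1)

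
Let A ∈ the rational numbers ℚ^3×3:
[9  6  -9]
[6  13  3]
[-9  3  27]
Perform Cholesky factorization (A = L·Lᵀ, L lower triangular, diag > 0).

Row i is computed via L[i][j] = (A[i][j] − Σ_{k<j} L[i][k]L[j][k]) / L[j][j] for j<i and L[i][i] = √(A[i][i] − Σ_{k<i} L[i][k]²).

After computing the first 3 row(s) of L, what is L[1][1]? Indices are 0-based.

Step 1: L[0][0] = √(9) = 3.
  L[1][0] = (6) / L[0][0] = 2.
Step 2: L[1][1] = √(9) = 3.
  L[2][0] = (-9) / L[0][0] = -3.
  L[2][1] = (9) / L[1][1] = 3.
Step 3: L[2][2] = √(9) = 3.

L[1][1] = 3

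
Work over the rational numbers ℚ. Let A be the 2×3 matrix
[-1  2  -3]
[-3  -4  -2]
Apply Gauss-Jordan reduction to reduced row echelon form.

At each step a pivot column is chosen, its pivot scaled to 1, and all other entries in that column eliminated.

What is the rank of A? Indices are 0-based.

[1] R0 /= -1  ⇒  (1, -2, 3)
     R1 -= -3·R0  ⇒  (0, -10, 7)
[2] R1 /= -10  ⇒  (0, 1, -7/10)
     R0 -= -2·R1  ⇒  (1, 0, 8/5)

rank = 2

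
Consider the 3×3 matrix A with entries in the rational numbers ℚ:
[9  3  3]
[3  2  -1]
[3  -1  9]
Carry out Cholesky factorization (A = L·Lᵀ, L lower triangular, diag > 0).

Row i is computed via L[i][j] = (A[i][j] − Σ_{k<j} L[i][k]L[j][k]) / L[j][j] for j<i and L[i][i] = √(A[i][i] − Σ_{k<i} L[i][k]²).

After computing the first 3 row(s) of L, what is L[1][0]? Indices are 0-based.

L[1][0] = 1

Step 1: L[0][0] = √(9) = 3.
  L[1][0] = (3) / L[0][0] = 1.
Step 2: L[1][1] = √(1) = 1.
  L[2][0] = (3) / L[0][0] = 1.
  L[2][1] = (-2) / L[1][1] = -2.
Step 3: L[2][2] = √(4) = 2.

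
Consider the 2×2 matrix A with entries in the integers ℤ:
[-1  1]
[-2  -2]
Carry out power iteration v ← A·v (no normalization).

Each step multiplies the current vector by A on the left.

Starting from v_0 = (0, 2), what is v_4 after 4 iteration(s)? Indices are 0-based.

v_4 = (-6, -28)

v_0 = (0, 2).
v_1 = A·v_0 = (2, -4).
v_2 = A·v_1 = (-6, 4).
v_3 = A·v_2 = (10, 4).
v_4 = A·v_3 = (-6, -28).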